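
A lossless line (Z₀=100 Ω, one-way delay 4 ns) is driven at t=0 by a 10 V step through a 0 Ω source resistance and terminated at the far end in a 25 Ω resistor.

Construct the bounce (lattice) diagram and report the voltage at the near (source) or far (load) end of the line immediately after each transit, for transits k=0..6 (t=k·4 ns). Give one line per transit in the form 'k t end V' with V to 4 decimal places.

Γ_L=-0.600000, Γ_S=-1.000000; launch V₁=10·100/100=10.000000
k=0 src: V=10.0000
k=1 load: inc=10.000000, refl=10.000000·-0.600000=-6.0000; V=0.000000+10.000000+-6.000000=4.0000
k=2 src: inc=-6.000000, refl=-6.000000·-1.000000=6.0000; V=10.000000+-6.000000+6.000000=10.0000
k=3 load: inc=6.000000, refl=6.000000·-0.600000=-3.6000; V=4.000000+6.000000+-3.600000=6.4000
k=4 src: inc=-3.600000, refl=-3.600000·-1.000000=3.6000; V=10.000000+-3.600000+3.600000=10.0000
k=5 load: inc=3.600000, refl=3.600000·-0.600000=-2.1600; V=6.400000+3.600000+-2.160000=7.8400
k=6 src: inc=-2.160000, refl=-2.160000·-1.000000=2.1600; V=10.000000+-2.160000+2.160000=10.0000

0 0 source 10.0000
1 4 load 4.0000
2 8 source 10.0000
3 12 load 6.4000
4 16 source 10.0000
5 20 load 7.8400
6 24 source 10.0000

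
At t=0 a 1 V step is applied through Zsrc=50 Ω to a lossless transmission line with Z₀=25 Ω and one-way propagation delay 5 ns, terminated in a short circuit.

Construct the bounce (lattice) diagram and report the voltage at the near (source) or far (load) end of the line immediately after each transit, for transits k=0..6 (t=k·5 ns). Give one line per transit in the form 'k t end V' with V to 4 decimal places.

0 0 source 0.3333
1 5 load 0.0000
2 10 source -0.1111
3 15 load 0.0000
4 20 source 0.0370
5 25 load 0.0000
6 30 source -0.0123

Γ_L=-1.000000, Γ_S=0.333333; launch V₁=1·25/75=0.333333
k=0 src: V=0.3333
k=1 load: inc=0.333333, refl=0.333333·-1.000000=-0.3333; V=0.000000+0.333333+-0.333333=0.0000
k=2 src: inc=-0.333333, refl=-0.333333·0.333333=-0.1111; V=0.333333+-0.333333+-0.111111=-0.1111
k=3 load: inc=-0.111111, refl=-0.111111·-1.000000=0.1111; V=0.000000+-0.111111+0.111111=0.0000
k=4 src: inc=0.111111, refl=0.111111·0.333333=0.0370; V=-0.111111+0.111111+0.037037=0.0370
k=5 load: inc=0.037037, refl=0.037037·-1.000000=-0.0370; V=0.000000+0.037037+-0.037037=0.0000
k=6 src: inc=-0.037037, refl=-0.037037·0.333333=-0.0123; V=0.037037+-0.037037+-0.012346=-0.0123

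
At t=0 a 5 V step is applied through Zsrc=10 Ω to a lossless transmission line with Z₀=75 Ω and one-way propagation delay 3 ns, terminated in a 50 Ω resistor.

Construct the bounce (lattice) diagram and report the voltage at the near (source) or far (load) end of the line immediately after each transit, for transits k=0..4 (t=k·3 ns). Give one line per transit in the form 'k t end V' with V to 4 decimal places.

0 0 source 4.4118
1 3 load 3.5294
2 6 source 4.2042
3 9 load 4.0692
4 12 source 4.1724

Γ_L=-0.200000, Γ_S=-0.764706; launch V₁=5·75/85=4.411765
k=0 src: V=4.4118
k=1 load: inc=4.411765, refl=4.411765·-0.200000=-0.8824; V=0.000000+4.411765+-0.882353=3.5294
k=2 src: inc=-0.882353, refl=-0.882353·-0.764706=0.6747; V=4.411765+-0.882353+0.674740=4.2042
k=3 load: inc=0.674740, refl=0.674740·-0.200000=-0.1349; V=3.529412+0.674740+-0.134948=4.0692
k=4 src: inc=-0.134948, refl=-0.134948·-0.764706=0.1032; V=4.204152+-0.134948+0.103196=4.1724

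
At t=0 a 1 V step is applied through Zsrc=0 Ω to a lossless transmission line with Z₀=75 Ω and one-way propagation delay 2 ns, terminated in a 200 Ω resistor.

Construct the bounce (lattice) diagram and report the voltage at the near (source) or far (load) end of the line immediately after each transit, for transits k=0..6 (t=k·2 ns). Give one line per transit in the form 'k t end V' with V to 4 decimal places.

Γ_L=0.454545, Γ_S=-1.000000; launch V₁=1·75/75=1.000000
k=0 src: V=1.0000
k=1 load: inc=1.000000, refl=1.000000·0.454545=0.4545; V=0.000000+1.000000+0.454545=1.4545
k=2 src: inc=0.454545, refl=0.454545·-1.000000=-0.4545; V=1.000000+0.454545+-0.454545=1.0000
k=3 load: inc=-0.454545, refl=-0.454545·0.454545=-0.2066; V=1.454545+-0.454545+-0.206612=0.7934
k=4 src: inc=-0.206612, refl=-0.206612·-1.000000=0.2066; V=1.000000+-0.206612+0.206612=1.0000
k=5 load: inc=0.206612, refl=0.206612·0.454545=0.0939; V=0.793388+0.206612+0.093914=1.0939
k=6 src: inc=0.093914, refl=0.093914·-1.000000=-0.0939; V=1.000000+0.093914+-0.093914=1.0000

0 0 source 1.0000
1 2 load 1.4545
2 4 source 1.0000
3 6 load 0.7934
4 8 source 1.0000
5 10 load 1.0939
6 12 source 1.0000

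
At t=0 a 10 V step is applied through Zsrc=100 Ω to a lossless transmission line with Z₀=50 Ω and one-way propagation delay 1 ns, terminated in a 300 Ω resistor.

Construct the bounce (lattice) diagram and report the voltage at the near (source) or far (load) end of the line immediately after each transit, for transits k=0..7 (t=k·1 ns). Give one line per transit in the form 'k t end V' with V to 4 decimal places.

0 0 source 3.3333
1 1 load 5.7143
2 2 source 6.5079
3 3 load 7.0748
4 4 source 7.2638
5 5 load 7.3988
6 6 source 7.4438
7 7 load 7.4759

Γ_L=0.714286, Γ_S=0.333333; launch V₁=10·50/150=3.333333
k=0 src: V=3.3333
k=1 load: inc=3.333333, refl=3.333333·0.714286=2.3810; V=0.000000+3.333333+2.380952=5.7143
k=2 src: inc=2.380952, refl=2.380952·0.333333=0.7937; V=3.333333+2.380952+0.793651=6.5079
k=3 load: inc=0.793651, refl=0.793651·0.714286=0.5669; V=5.714286+0.793651+0.566893=7.0748
k=4 src: inc=0.566893, refl=0.566893·0.333333=0.1890; V=6.507937+0.566893+0.188964=7.2638
k=5 load: inc=0.188964, refl=0.188964·0.714286=0.1350; V=7.074830+0.188964+0.134975=7.3988
k=6 src: inc=0.134975, refl=0.134975·0.333333=0.0450; V=7.263794+0.134975+0.044992=7.4438
k=7 load: inc=0.044992, refl=0.044992·0.714286=0.0321; V=7.398769+0.044992+0.032137=7.4759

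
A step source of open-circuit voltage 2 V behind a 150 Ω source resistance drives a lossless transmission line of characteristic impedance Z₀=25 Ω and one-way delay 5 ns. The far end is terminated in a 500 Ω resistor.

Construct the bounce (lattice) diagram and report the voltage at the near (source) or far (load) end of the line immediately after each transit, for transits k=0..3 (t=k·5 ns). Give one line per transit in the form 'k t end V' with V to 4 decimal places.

Γ_L=0.904762, Γ_S=0.714286; launch V₁=2·25/175=0.285714
k=0 src: V=0.2857
k=1 load: inc=0.285714, refl=0.285714·0.904762=0.2585; V=0.000000+0.285714+0.258503=0.5442
k=2 src: inc=0.258503, refl=0.258503·0.714286=0.1846; V=0.285714+0.258503+0.184645=0.7289
k=3 load: inc=0.184645, refl=0.184645·0.904762=0.1671; V=0.544218+0.184645+0.167060=0.8959

0 0 source 0.2857
1 5 load 0.5442
2 10 source 0.7289
3 15 load 0.8959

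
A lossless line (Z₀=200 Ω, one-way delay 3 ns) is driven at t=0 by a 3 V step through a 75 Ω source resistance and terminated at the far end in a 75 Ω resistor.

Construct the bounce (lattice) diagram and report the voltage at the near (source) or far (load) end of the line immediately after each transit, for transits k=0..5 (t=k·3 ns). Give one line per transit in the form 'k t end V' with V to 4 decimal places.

Γ_L=-0.454545, Γ_S=-0.454545; launch V₁=3·200/275=2.181818
k=0 src: V=2.1818
k=1 load: inc=2.181818, refl=2.181818·-0.454545=-0.9917; V=0.000000+2.181818+-0.991736=1.1901
k=2 src: inc=-0.991736, refl=-0.991736·-0.454545=0.4508; V=2.181818+-0.991736+0.450789=1.6409
k=3 load: inc=0.450789, refl=0.450789·-0.454545=-0.2049; V=1.190083+0.450789+-0.204904=1.4360
k=4 src: inc=-0.204904, refl=-0.204904·-0.454545=0.0931; V=1.640872+-0.204904+0.093138=1.5291
k=5 load: inc=0.093138, refl=0.093138·-0.454545=-0.0423; V=1.435967+0.093138+-0.042336=1.4868

0 0 source 2.1818
1 3 load 1.1901
2 6 source 1.6409
3 9 load 1.4360
4 12 source 1.5291
5 15 load 1.4868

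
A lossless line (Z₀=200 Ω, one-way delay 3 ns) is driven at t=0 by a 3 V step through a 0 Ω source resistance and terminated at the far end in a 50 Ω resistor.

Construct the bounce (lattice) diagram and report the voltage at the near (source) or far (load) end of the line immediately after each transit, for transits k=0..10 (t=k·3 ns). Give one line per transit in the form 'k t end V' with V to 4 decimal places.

0 0 source 3.0000
1 3 load 1.2000
2 6 source 3.0000
3 9 load 1.9200
4 12 source 3.0000
5 15 load 2.3520
6 18 source 3.0000
7 21 load 2.6112
8 24 source 3.0000
9 27 load 2.7667
10 30 source 3.0000

Γ_L=-0.600000, Γ_S=-1.000000; launch V₁=3·200/200=3.000000
k=0 src: V=3.0000
k=1 load: inc=3.000000, refl=3.000000·-0.600000=-1.8000; V=0.000000+3.000000+-1.800000=1.2000
k=2 src: inc=-1.800000, refl=-1.800000·-1.000000=1.8000; V=3.000000+-1.800000+1.800000=3.0000
k=3 load: inc=1.800000, refl=1.800000·-0.600000=-1.0800; V=1.200000+1.800000+-1.080000=1.9200
k=4 src: inc=-1.080000, refl=-1.080000·-1.000000=1.0800; V=3.000000+-1.080000+1.080000=3.0000
k=5 load: inc=1.080000, refl=1.080000·-0.600000=-0.6480; V=1.920000+1.080000+-0.648000=2.3520
k=6 src: inc=-0.648000, refl=-0.648000·-1.000000=0.6480; V=3.000000+-0.648000+0.648000=3.0000
k=7 load: inc=0.648000, refl=0.648000·-0.600000=-0.3888; V=2.352000+0.648000+-0.388800=2.6112
k=8 src: inc=-0.388800, refl=-0.388800·-1.000000=0.3888; V=3.000000+-0.388800+0.388800=3.0000
k=9 load: inc=0.388800, refl=0.388800·-0.600000=-0.2333; V=2.611200+0.388800+-0.233280=2.7667
k=10 src: inc=-0.233280, refl=-0.233280·-1.000000=0.2333; V=3.000000+-0.233280+0.233280=3.0000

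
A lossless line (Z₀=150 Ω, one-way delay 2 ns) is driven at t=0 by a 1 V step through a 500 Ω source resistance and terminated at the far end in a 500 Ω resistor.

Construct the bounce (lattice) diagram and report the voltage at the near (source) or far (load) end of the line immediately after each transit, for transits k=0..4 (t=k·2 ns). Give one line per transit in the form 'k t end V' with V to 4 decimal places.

Γ_L=0.538462, Γ_S=0.538462; launch V₁=1·150/650=0.230769
k=0 src: V=0.2308
k=1 load: inc=0.230769, refl=0.230769·0.538462=0.1243; V=0.000000+0.230769+0.124260=0.3550
k=2 src: inc=0.124260, refl=0.124260·0.538462=0.0669; V=0.230769+0.124260+0.066909=0.4219
k=3 load: inc=0.066909, refl=0.066909·0.538462=0.0360; V=0.355030+0.066909+0.036028=0.4580
k=4 src: inc=0.036028, refl=0.036028·0.538462=0.0194; V=0.421939+0.036028+0.019400=0.4774

0 0 source 0.2308
1 2 load 0.3550
2 4 source 0.4219
3 6 load 0.4580
4 8 source 0.4774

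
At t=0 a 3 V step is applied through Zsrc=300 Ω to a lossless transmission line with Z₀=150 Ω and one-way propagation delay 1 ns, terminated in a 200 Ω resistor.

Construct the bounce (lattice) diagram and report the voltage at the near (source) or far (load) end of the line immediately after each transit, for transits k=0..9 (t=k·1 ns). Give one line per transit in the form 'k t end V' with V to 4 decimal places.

0 0 source 1.0000
1 1 load 1.1429
2 2 source 1.1905
3 3 load 1.1973
4 4 source 1.1995
5 5 load 1.1999
6 6 source 1.2000
7 7 load 1.2000
8 8 source 1.2000
9 9 load 1.2000

Γ_L=0.142857, Γ_S=0.333333; launch V₁=3·150/450=1.000000
k=0 src: V=1.0000
k=1 load: inc=1.000000, refl=1.000000·0.142857=0.1429; V=0.000000+1.000000+0.142857=1.1429
k=2 src: inc=0.142857, refl=0.142857·0.333333=0.0476; V=1.000000+0.142857+0.047619=1.1905
k=3 load: inc=0.047619, refl=0.047619·0.142857=0.0068; V=1.142857+0.047619+0.006803=1.1973
k=4 src: inc=0.006803, refl=0.006803·0.333333=0.0023; V=1.190476+0.006803+0.002268=1.1995
k=5 load: inc=0.002268, refl=0.002268·0.142857=0.0003; V=1.197279+0.002268+0.000324=1.1999
k=6 src: inc=0.000324, refl=0.000324·0.333333=0.0001; V=1.199546+0.000324+0.000108=1.2000
k=7 load: inc=0.000108, refl=0.000108·0.142857=0.0000; V=1.199870+0.000108+0.000015=1.2000
k=8 src: inc=0.000015, refl=0.000015·0.333333=0.0000; V=1.199978+0.000015+0.000005=1.2000
k=9 load: inc=0.000005, refl=0.000005·0.142857=0.0000; V=1.199994+0.000005+0.000001=1.2000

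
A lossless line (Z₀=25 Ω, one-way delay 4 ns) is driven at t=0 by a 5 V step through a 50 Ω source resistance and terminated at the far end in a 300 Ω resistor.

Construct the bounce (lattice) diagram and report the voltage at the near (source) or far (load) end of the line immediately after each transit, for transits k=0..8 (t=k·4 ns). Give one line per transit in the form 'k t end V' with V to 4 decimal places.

Γ_L=0.846154, Γ_S=0.333333; launch V₁=5·25/75=1.666667
k=0 src: V=1.6667
k=1 load: inc=1.666667, refl=1.666667·0.846154=1.4103; V=0.000000+1.666667+1.410256=3.0769
k=2 src: inc=1.410256, refl=1.410256·0.333333=0.4701; V=1.666667+1.410256+0.470085=3.5470
k=3 load: inc=0.470085, refl=0.470085·0.846154=0.3978; V=3.076923+0.470085+0.397765=3.9448
k=4 src: inc=0.397765, refl=0.397765·0.333333=0.1326; V=3.547009+0.397765+0.132588=4.0774
k=5 load: inc=0.132588, refl=0.132588·0.846154=0.1122; V=3.944773+0.132588+0.112190=4.1896
k=6 src: inc=0.112190, refl=0.112190·0.333333=0.0374; V=4.077361+0.112190+0.037397=4.2269
k=7 load: inc=0.037397, refl=0.037397·0.846154=0.0316; V=4.189551+0.037397+0.031643=4.2586
k=8 src: inc=0.031643, refl=0.031643·0.333333=0.0105; V=4.226948+0.031643+0.010548=4.2691

0 0 source 1.6667
1 4 load 3.0769
2 8 source 3.5470
3 12 load 3.9448
4 16 source 4.0774
5 20 load 4.1896
6 24 source 4.2269
7 28 load 4.2586
8 32 source 4.2691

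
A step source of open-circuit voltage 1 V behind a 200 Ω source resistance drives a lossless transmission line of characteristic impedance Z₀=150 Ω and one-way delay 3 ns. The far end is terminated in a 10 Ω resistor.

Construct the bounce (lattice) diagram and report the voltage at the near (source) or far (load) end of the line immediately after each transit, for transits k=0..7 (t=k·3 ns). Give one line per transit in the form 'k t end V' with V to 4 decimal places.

Γ_L=-0.875000, Γ_S=0.142857; launch V₁=1·150/350=0.428571
k=0 src: V=0.4286
k=1 load: inc=0.428571, refl=0.428571·-0.875000=-0.3750; V=0.000000+0.428571+-0.375000=0.0536
k=2 src: inc=-0.375000, refl=-0.375000·0.142857=-0.0536; V=0.428571+-0.375000+-0.053571=0.0000
k=3 load: inc=-0.053571, refl=-0.053571·-0.875000=0.0469; V=0.053571+-0.053571+0.046875=0.0469
k=4 src: inc=0.046875, refl=0.046875·0.142857=0.0067; V=0.000000+0.046875+0.006696=0.0536
k=5 load: inc=0.006696, refl=0.006696·-0.875000=-0.0059; V=0.046875+0.006696+-0.005859=0.0477
k=6 src: inc=-0.005859, refl=-0.005859·0.142857=-0.0008; V=0.053571+-0.005859+-0.000837=0.0469
k=7 load: inc=-0.000837, refl=-0.000837·-0.875000=0.0007; V=0.047712+-0.000837+0.000732=0.0476

0 0 source 0.4286
1 3 load 0.0536
2 6 source 0.0000
3 9 load 0.0469
4 12 source 0.0536
5 15 load 0.0477
6 18 source 0.0469
7 21 load 0.0476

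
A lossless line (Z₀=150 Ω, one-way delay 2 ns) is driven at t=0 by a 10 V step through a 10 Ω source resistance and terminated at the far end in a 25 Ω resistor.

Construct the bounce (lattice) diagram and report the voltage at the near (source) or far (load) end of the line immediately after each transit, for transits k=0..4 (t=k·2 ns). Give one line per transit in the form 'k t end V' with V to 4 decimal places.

Γ_L=-0.714286, Γ_S=-0.875000; launch V₁=10·150/160=9.375000
k=0 src: V=9.3750
k=1 load: inc=9.375000, refl=9.375000·-0.714286=-6.6964; V=0.000000+9.375000+-6.696429=2.6786
k=2 src: inc=-6.696429, refl=-6.696429·-0.875000=5.8594; V=9.375000+-6.696429+5.859375=8.5379
k=3 load: inc=5.859375, refl=5.859375·-0.714286=-4.1853; V=2.678571+5.859375+-4.185268=4.3527
k=4 src: inc=-4.185268, refl=-4.185268·-0.875000=3.6621; V=8.537946+-4.185268+3.662109=8.0148

0 0 source 9.3750
1 2 load 2.6786
2 4 source 8.5379
3 6 load 4.3527
4 8 source 8.0148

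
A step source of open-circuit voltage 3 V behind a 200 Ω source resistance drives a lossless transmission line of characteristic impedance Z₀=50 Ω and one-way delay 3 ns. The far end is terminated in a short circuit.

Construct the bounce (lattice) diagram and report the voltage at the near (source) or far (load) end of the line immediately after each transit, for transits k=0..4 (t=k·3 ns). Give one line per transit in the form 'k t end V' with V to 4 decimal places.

0 0 source 0.6000
1 3 load 0.0000
2 6 source -0.3600
3 9 load 0.0000
4 12 source 0.2160

Γ_L=-1.000000, Γ_S=0.600000; launch V₁=3·50/250=0.600000
k=0 src: V=0.6000
k=1 load: inc=0.600000, refl=0.600000·-1.000000=-0.6000; V=0.000000+0.600000+-0.600000=0.0000
k=2 src: inc=-0.600000, refl=-0.600000·0.600000=-0.3600; V=0.600000+-0.600000+-0.360000=-0.3600
k=3 load: inc=-0.360000, refl=-0.360000·-1.000000=0.3600; V=0.000000+-0.360000+0.360000=0.0000
k=4 src: inc=0.360000, refl=0.360000·0.600000=0.2160; V=-0.360000+0.360000+0.216000=0.2160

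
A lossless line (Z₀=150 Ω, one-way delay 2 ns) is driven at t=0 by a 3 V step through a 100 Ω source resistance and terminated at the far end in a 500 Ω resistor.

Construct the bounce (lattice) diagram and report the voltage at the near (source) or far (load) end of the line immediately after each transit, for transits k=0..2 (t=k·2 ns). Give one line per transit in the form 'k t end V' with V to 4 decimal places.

Γ_L=0.538462, Γ_S=-0.200000; launch V₁=3·150/250=1.800000
k=0 src: V=1.8000
k=1 load: inc=1.800000, refl=1.800000·0.538462=0.9692; V=0.000000+1.800000+0.969231=2.7692
k=2 src: inc=0.969231, refl=0.969231·-0.200000=-0.1938; V=1.800000+0.969231+-0.193846=2.5754

0 0 source 1.8000
1 2 load 2.7692
2 4 source 2.5754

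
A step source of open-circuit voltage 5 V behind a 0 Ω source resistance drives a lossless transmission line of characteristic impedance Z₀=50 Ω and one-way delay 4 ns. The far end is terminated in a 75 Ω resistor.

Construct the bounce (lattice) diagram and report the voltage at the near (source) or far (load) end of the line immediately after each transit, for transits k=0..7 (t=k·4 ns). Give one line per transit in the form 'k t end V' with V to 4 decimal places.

Γ_L=0.200000, Γ_S=-1.000000; launch V₁=5·50/50=5.000000
k=0 src: V=5.0000
k=1 load: inc=5.000000, refl=5.000000·0.200000=1.0000; V=0.000000+5.000000+1.000000=6.0000
k=2 src: inc=1.000000, refl=1.000000·-1.000000=-1.0000; V=5.000000+1.000000+-1.000000=5.0000
k=3 load: inc=-1.000000, refl=-1.000000·0.200000=-0.2000; V=6.000000+-1.000000+-0.200000=4.8000
k=4 src: inc=-0.200000, refl=-0.200000·-1.000000=0.2000; V=5.000000+-0.200000+0.200000=5.0000
k=5 load: inc=0.200000, refl=0.200000·0.200000=0.0400; V=4.800000+0.200000+0.040000=5.0400
k=6 src: inc=0.040000, refl=0.040000·-1.000000=-0.0400; V=5.000000+0.040000+-0.040000=5.0000
k=7 load: inc=-0.040000, refl=-0.040000·0.200000=-0.0080; V=5.040000+-0.040000+-0.008000=4.9920

0 0 source 5.0000
1 4 load 6.0000
2 8 source 5.0000
3 12 load 4.8000
4 16 source 5.0000
5 20 load 5.0400
6 24 source 5.0000
7 28 load 4.9920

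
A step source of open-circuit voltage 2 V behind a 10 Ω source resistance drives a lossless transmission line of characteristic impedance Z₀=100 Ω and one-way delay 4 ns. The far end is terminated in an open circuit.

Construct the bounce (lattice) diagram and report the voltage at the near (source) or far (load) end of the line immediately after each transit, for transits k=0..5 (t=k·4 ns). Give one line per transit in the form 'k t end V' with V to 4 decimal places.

Γ_L=1.000000, Γ_S=-0.818182; launch V₁=2·100/110=1.818182
k=0 src: V=1.8182
k=1 load: inc=1.818182, refl=1.818182·1.000000=1.8182; V=0.000000+1.818182+1.818182=3.6364
k=2 src: inc=1.818182, refl=1.818182·-0.818182=-1.4876; V=1.818182+1.818182+-1.487603=2.1488
k=3 load: inc=-1.487603, refl=-1.487603·1.000000=-1.4876; V=3.636364+-1.487603+-1.487603=0.6612
k=4 src: inc=-1.487603, refl=-1.487603·-0.818182=1.2171; V=2.148760+-1.487603+1.217130=1.8783
k=5 load: inc=1.217130, refl=1.217130·1.000000=1.2171; V=0.661157+1.217130+1.217130=3.0954

0 0 source 1.8182
1 4 load 3.6364
2 8 source 2.1488
3 12 load 0.6612
4 16 source 1.8783
5 20 load 3.0954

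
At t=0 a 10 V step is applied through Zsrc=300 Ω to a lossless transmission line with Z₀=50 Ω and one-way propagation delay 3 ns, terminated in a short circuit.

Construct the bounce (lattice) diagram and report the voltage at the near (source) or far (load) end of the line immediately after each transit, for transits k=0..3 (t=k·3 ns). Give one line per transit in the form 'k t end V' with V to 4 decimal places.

Γ_L=-1.000000, Γ_S=0.714286; launch V₁=10·50/350=1.428571
k=0 src: V=1.4286
k=1 load: inc=1.428571, refl=1.428571·-1.000000=-1.4286; V=0.000000+1.428571+-1.428571=0.0000
k=2 src: inc=-1.428571, refl=-1.428571·0.714286=-1.0204; V=1.428571+-1.428571+-1.020408=-1.0204
k=3 load: inc=-1.020408, refl=-1.020408·-1.000000=1.0204; V=0.000000+-1.020408+1.020408=0.0000

0 0 source 1.4286
1 3 load 0.0000
2 6 source -1.0204
3 9 load 0.0000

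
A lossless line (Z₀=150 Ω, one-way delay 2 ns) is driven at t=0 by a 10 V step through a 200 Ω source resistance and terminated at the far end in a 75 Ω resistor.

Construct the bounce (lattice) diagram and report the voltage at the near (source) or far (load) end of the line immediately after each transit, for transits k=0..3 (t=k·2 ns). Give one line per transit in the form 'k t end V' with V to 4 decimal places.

0 0 source 4.2857
1 2 load 2.8571
2 4 source 2.6531
3 6 load 2.7211

Γ_L=-0.333333, Γ_S=0.142857; launch V₁=10·150/350=4.285714
k=0 src: V=4.2857
k=1 load: inc=4.285714, refl=4.285714·-0.333333=-1.4286; V=0.000000+4.285714+-1.428571=2.8571
k=2 src: inc=-1.428571, refl=-1.428571·0.142857=-0.2041; V=4.285714+-1.428571+-0.204082=2.6531
k=3 load: inc=-0.204082, refl=-0.204082·-0.333333=0.0680; V=2.857143+-0.204082+0.068027=2.7211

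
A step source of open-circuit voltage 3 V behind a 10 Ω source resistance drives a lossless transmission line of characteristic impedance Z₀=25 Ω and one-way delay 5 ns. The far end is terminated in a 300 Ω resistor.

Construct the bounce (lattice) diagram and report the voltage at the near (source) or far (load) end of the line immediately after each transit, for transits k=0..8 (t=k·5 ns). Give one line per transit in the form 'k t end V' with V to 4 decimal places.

0 0 source 2.1429
1 5 load 3.9560
2 10 source 3.1790
3 15 load 2.5214
4 20 source 2.8032
5 25 load 3.0417
6 30 source 2.9395
7 35 load 2.8530
8 40 source 2.8901

Γ_L=0.846154, Γ_S=-0.428571; launch V₁=3·25/35=2.142857
k=0 src: V=2.1429
k=1 load: inc=2.142857, refl=2.142857·0.846154=1.8132; V=0.000000+2.142857+1.813187=3.9560
k=2 src: inc=1.813187, refl=1.813187·-0.428571=-0.7771; V=2.142857+1.813187+-0.777080=3.1790
k=3 load: inc=-0.777080, refl=-0.777080·0.846154=-0.6575; V=3.956044+-0.777080+-0.657529=2.5214
k=4 src: inc=-0.657529, refl=-0.657529·-0.428571=0.2818; V=3.178964+-0.657529+0.281798=2.8032
k=5 load: inc=0.281798, refl=0.281798·0.846154=0.2384; V=2.521435+0.281798+0.238445=3.0417
k=6 src: inc=0.238445, refl=0.238445·-0.428571=-0.1022; V=2.803233+0.238445+-0.102191=2.9395
k=7 load: inc=-0.102191, refl=-0.102191·0.846154=-0.0865; V=3.041678+-0.102191+-0.086469=2.8530
k=8 src: inc=-0.086469, refl=-0.086469·-0.428571=0.0371; V=2.939487+-0.086469+0.037058=2.8901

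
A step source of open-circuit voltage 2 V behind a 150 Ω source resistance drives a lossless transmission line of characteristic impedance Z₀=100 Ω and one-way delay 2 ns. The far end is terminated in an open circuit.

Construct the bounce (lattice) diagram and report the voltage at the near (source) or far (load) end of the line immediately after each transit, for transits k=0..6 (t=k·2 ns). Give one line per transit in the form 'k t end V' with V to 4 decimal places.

Γ_L=1.000000, Γ_S=0.200000; launch V₁=2·100/250=0.800000
k=0 src: V=0.8000
k=1 load: inc=0.800000, refl=0.800000·1.000000=0.8000; V=0.000000+0.800000+0.800000=1.6000
k=2 src: inc=0.800000, refl=0.800000·0.200000=0.1600; V=0.800000+0.800000+0.160000=1.7600
k=3 load: inc=0.160000, refl=0.160000·1.000000=0.1600; V=1.600000+0.160000+0.160000=1.9200
k=4 src: inc=0.160000, refl=0.160000·0.200000=0.0320; V=1.760000+0.160000+0.032000=1.9520
k=5 load: inc=0.032000, refl=0.032000·1.000000=0.0320; V=1.920000+0.032000+0.032000=1.9840
k=6 src: inc=0.032000, refl=0.032000·0.200000=0.0064; V=1.952000+0.032000+0.006400=1.9904

0 0 source 0.8000
1 2 load 1.6000
2 4 source 1.7600
3 6 load 1.9200
4 8 source 1.9520
5 10 load 1.9840
6 12 source 1.9904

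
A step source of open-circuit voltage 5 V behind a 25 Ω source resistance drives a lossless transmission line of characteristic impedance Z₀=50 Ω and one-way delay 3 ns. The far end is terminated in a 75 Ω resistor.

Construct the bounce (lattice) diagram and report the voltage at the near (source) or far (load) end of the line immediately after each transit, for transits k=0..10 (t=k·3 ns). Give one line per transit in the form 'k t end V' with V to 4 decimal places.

0 0 source 3.3333
1 3 load 4.0000
2 6 source 3.7778
3 9 load 3.7333
4 12 source 3.7481
5 15 load 3.7511
6 18 source 3.7501
7 21 load 3.7499
8 24 source 3.7500
9 27 load 3.7500
10 30 source 3.7500

Γ_L=0.200000, Γ_S=-0.333333; launch V₁=5·50/75=3.333333
k=0 src: V=3.3333
k=1 load: inc=3.333333, refl=3.333333·0.200000=0.6667; V=0.000000+3.333333+0.666667=4.0000
k=2 src: inc=0.666667, refl=0.666667·-0.333333=-0.2222; V=3.333333+0.666667+-0.222222=3.7778
k=3 load: inc=-0.222222, refl=-0.222222·0.200000=-0.0444; V=4.000000+-0.222222+-0.044444=3.7333
k=4 src: inc=-0.044444, refl=-0.044444·-0.333333=0.0148; V=3.777778+-0.044444+0.014815=3.7481
k=5 load: inc=0.014815, refl=0.014815·0.200000=0.0030; V=3.733333+0.014815+0.002963=3.7511
k=6 src: inc=0.002963, refl=0.002963·-0.333333=-0.0010; V=3.748148+0.002963+-0.000988=3.7501
k=7 load: inc=-0.000988, refl=-0.000988·0.200000=-0.0002; V=3.751111+-0.000988+-0.000198=3.7499
k=8 src: inc=-0.000198, refl=-0.000198·-0.333333=0.0001; V=3.750123+-0.000198+0.000066=3.7500
k=9 load: inc=0.000066, refl=0.000066·0.200000=0.0000; V=3.749926+0.000066+0.000013=3.7500
k=10 src: inc=0.000013, refl=0.000013·-0.333333=-0.0000; V=3.749992+0.000013+-0.000004=3.7500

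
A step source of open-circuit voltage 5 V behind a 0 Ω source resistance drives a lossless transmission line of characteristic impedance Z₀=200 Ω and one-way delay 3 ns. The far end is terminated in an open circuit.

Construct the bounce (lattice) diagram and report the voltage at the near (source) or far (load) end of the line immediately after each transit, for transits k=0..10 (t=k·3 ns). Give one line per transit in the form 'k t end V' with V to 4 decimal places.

Γ_L=1.000000, Γ_S=-1.000000; launch V₁=5·200/200=5.000000
k=0 src: V=5.0000
k=1 load: inc=5.000000, refl=5.000000·1.000000=5.0000; V=0.000000+5.000000+5.000000=10.0000
k=2 src: inc=5.000000, refl=5.000000·-1.000000=-5.0000; V=5.000000+5.000000+-5.000000=5.0000
k=3 load: inc=-5.000000, refl=-5.000000·1.000000=-5.0000; V=10.000000+-5.000000+-5.000000=0.0000
k=4 src: inc=-5.000000, refl=-5.000000·-1.000000=5.0000; V=5.000000+-5.000000+5.000000=5.0000
k=5 load: inc=5.000000, refl=5.000000·1.000000=5.0000; V=0.000000+5.000000+5.000000=10.0000
k=6 src: inc=5.000000, refl=5.000000·-1.000000=-5.0000; V=5.000000+5.000000+-5.000000=5.0000
k=7 load: inc=-5.000000, refl=-5.000000·1.000000=-5.0000; V=10.000000+-5.000000+-5.000000=0.0000
k=8 src: inc=-5.000000, refl=-5.000000·-1.000000=5.0000; V=5.000000+-5.000000+5.000000=5.0000
k=9 load: inc=5.000000, refl=5.000000·1.000000=5.0000; V=0.000000+5.000000+5.000000=10.0000
k=10 src: inc=5.000000, refl=5.000000·-1.000000=-5.0000; V=5.000000+5.000000+-5.000000=5.0000

0 0 source 5.0000
1 3 load 10.0000
2 6 source 5.0000
3 9 load 0.0000
4 12 source 5.0000
5 15 load 10.0000
6 18 source 5.0000
7 21 load 0.0000
8 24 source 5.0000
9 27 load 10.0000
10 30 source 5.0000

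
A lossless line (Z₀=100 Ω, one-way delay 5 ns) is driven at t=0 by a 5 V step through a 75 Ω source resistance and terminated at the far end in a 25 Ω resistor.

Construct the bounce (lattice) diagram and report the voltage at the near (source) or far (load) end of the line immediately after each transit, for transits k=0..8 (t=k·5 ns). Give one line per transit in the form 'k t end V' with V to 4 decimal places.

Γ_L=-0.600000, Γ_S=-0.142857; launch V₁=5·100/175=2.857143
k=0 src: V=2.8571
k=1 load: inc=2.857143, refl=2.857143·-0.600000=-1.7143; V=0.000000+2.857143+-1.714286=1.1429
k=2 src: inc=-1.714286, refl=-1.714286·-0.142857=0.2449; V=2.857143+-1.714286+0.244898=1.3878
k=3 load: inc=0.244898, refl=0.244898·-0.600000=-0.1469; V=1.142857+0.244898+-0.146939=1.2408
k=4 src: inc=-0.146939, refl=-0.146939·-0.142857=0.0210; V=1.387755+-0.146939+0.020991=1.2618
k=5 load: inc=0.020991, refl=0.020991·-0.600000=-0.0126; V=1.240816+0.020991+-0.012595=1.2492
k=6 src: inc=-0.012595, refl=-0.012595·-0.142857=0.0018; V=1.261808+-0.012595+0.001799=1.2510
k=7 load: inc=0.001799, refl=0.001799·-0.600000=-0.0011; V=1.249213+0.001799+-0.001080=1.2499
k=8 src: inc=-0.001080, refl=-0.001080·-0.142857=0.0002; V=1.251012+-0.001080+0.000154=1.2501

0 0 source 2.8571
1 5 load 1.1429
2 10 source 1.3878
3 15 load 1.2408
4 20 source 1.2618
5 25 load 1.2492
6 30 source 1.2510
7 35 load 1.2499
8 40 source 1.2501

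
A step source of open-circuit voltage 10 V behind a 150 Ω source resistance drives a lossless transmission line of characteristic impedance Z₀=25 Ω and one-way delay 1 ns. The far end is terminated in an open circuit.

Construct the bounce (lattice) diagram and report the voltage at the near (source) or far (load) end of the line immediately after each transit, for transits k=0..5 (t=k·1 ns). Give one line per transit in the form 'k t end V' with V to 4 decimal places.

Γ_L=1.000000, Γ_S=0.714286; launch V₁=10·25/175=1.428571
k=0 src: V=1.4286
k=1 load: inc=1.428571, refl=1.428571·1.000000=1.4286; V=0.000000+1.428571+1.428571=2.8571
k=2 src: inc=1.428571, refl=1.428571·0.714286=1.0204; V=1.428571+1.428571+1.020408=3.8776
k=3 load: inc=1.020408, refl=1.020408·1.000000=1.0204; V=2.857143+1.020408+1.020408=4.8980
k=4 src: inc=1.020408, refl=1.020408·0.714286=0.7289; V=3.877551+1.020408+0.728863=5.6268
k=5 load: inc=0.728863, refl=0.728863·1.000000=0.7289; V=4.897959+0.728863+0.728863=6.3557

0 0 source 1.4286
1 1 load 2.8571
2 2 source 3.8776
3 3 load 4.8980
4 4 source 5.6268
5 5 load 6.3557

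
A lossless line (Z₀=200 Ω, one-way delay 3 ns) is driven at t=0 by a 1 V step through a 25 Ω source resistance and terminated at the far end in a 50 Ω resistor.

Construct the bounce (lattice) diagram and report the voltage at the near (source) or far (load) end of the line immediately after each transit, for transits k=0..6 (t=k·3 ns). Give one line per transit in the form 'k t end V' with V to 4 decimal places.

0 0 source 0.8889
1 3 load 0.3556
2 6 source 0.7704
3 9 load 0.5215
4 12 source 0.7151
5 15 load 0.5989
6 18 source 0.6893

Γ_L=-0.600000, Γ_S=-0.777778; launch V₁=1·200/225=0.888889
k=0 src: V=0.8889
k=1 load: inc=0.888889, refl=0.888889·-0.600000=-0.5333; V=0.000000+0.888889+-0.533333=0.3556
k=2 src: inc=-0.533333, refl=-0.533333·-0.777778=0.4148; V=0.888889+-0.533333+0.414815=0.7704
k=3 load: inc=0.414815, refl=0.414815·-0.600000=-0.2489; V=0.355556+0.414815+-0.248889=0.5215
k=4 src: inc=-0.248889, refl=-0.248889·-0.777778=0.1936; V=0.770370+-0.248889+0.193580=0.7151
k=5 load: inc=0.193580, refl=0.193580·-0.600000=-0.1161; V=0.521481+0.193580+-0.116148=0.5989
k=6 src: inc=-0.116148, refl=-0.116148·-0.777778=0.0903; V=0.715062+-0.116148+0.090337=0.6893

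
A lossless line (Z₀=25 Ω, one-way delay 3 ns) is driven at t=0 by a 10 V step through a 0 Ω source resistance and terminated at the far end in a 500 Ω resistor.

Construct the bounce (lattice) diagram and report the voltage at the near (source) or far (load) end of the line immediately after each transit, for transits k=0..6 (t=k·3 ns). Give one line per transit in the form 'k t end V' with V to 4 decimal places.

0 0 source 10.0000
1 3 load 19.0476
2 6 source 10.0000
3 9 load 1.8141
4 12 source 10.0000
5 15 load 17.4063
6 18 source 10.0000

Γ_L=0.904762, Γ_S=-1.000000; launch V₁=10·25/25=10.000000
k=0 src: V=10.0000
k=1 load: inc=10.000000, refl=10.000000·0.904762=9.0476; V=0.000000+10.000000+9.047619=19.0476
k=2 src: inc=9.047619, refl=9.047619·-1.000000=-9.0476; V=10.000000+9.047619+-9.047619=10.0000
k=3 load: inc=-9.047619, refl=-9.047619·0.904762=-8.1859; V=19.047619+-9.047619+-8.185941=1.8141
k=4 src: inc=-8.185941, refl=-8.185941·-1.000000=8.1859; V=10.000000+-8.185941+8.185941=10.0000
k=5 load: inc=8.185941, refl=8.185941·0.904762=7.4063; V=1.814059+8.185941+7.406328=17.4063
k=6 src: inc=7.406328, refl=7.406328·-1.000000=-7.4063; V=10.000000+7.406328+-7.406328=10.0000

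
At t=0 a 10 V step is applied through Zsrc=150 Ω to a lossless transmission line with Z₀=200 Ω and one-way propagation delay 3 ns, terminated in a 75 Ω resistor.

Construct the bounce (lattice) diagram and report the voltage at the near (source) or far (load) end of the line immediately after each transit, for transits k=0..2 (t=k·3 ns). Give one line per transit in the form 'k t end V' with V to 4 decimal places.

0 0 source 5.7143
1 3 load 3.1169
2 6 source 3.4879

Γ_L=-0.454545, Γ_S=-0.142857; launch V₁=10·200/350=5.714286
k=0 src: V=5.7143
k=1 load: inc=5.714286, refl=5.714286·-0.454545=-2.5974; V=0.000000+5.714286+-2.597403=3.1169
k=2 src: inc=-2.597403, refl=-2.597403·-0.142857=0.3711; V=5.714286+-2.597403+0.371058=3.4879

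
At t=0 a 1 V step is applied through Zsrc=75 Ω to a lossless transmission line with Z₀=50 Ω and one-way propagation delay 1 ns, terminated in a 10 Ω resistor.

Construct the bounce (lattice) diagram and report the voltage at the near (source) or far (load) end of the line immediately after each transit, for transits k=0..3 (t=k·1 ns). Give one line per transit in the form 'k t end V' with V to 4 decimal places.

Γ_L=-0.666667, Γ_S=0.200000; launch V₁=1·50/125=0.400000
k=0 src: V=0.4000
k=1 load: inc=0.400000, refl=0.400000·-0.666667=-0.2667; V=0.000000+0.400000+-0.266667=0.1333
k=2 src: inc=-0.266667, refl=-0.266667·0.200000=-0.0533; V=0.400000+-0.266667+-0.053333=0.0800
k=3 load: inc=-0.053333, refl=-0.053333·-0.666667=0.0356; V=0.133333+-0.053333+0.035556=0.1156

0 0 source 0.4000
1 1 load 0.1333
2 2 source 0.0800
3 3 load 0.1156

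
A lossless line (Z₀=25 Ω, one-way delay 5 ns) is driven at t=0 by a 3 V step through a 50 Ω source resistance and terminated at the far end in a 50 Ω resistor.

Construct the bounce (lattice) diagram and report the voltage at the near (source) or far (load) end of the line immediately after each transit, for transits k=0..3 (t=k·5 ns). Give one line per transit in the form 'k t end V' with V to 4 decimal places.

0 0 source 1.0000
1 5 load 1.3333
2 10 source 1.4444
3 15 load 1.4815

Γ_L=0.333333, Γ_S=0.333333; launch V₁=3·25/75=1.000000
k=0 src: V=1.0000
k=1 load: inc=1.000000, refl=1.000000·0.333333=0.3333; V=0.000000+1.000000+0.333333=1.3333
k=2 src: inc=0.333333, refl=0.333333·0.333333=0.1111; V=1.000000+0.333333+0.111111=1.4444
k=3 load: inc=0.111111, refl=0.111111·0.333333=0.0370; V=1.333333+0.111111+0.037037=1.4815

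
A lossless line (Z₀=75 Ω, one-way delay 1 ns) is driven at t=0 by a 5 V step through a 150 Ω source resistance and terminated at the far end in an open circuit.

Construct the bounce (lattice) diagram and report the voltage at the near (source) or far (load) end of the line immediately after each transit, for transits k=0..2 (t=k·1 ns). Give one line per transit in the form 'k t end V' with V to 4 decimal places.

Γ_L=1.000000, Γ_S=0.333333; launch V₁=5·75/225=1.666667
k=0 src: V=1.6667
k=1 load: inc=1.666667, refl=1.666667·1.000000=1.6667; V=0.000000+1.666667+1.666667=3.3333
k=2 src: inc=1.666667, refl=1.666667·0.333333=0.5556; V=1.666667+1.666667+0.555556=3.8889

0 0 source 1.6667
1 1 load 3.3333
2 2 source 3.8889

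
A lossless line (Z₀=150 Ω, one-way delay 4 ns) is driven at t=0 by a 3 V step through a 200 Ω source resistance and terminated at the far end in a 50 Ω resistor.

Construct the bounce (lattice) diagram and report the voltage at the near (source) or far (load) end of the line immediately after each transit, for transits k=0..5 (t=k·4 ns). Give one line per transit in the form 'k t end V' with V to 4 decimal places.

Γ_L=-0.500000, Γ_S=0.142857; launch V₁=3·150/350=1.285714
k=0 src: V=1.2857
k=1 load: inc=1.285714, refl=1.285714·-0.500000=-0.6429; V=0.000000+1.285714+-0.642857=0.6429
k=2 src: inc=-0.642857, refl=-0.642857·0.142857=-0.0918; V=1.285714+-0.642857+-0.091837=0.5510
k=3 load: inc=-0.091837, refl=-0.091837·-0.500000=0.0459; V=0.642857+-0.091837+0.045918=0.5969
k=4 src: inc=0.045918, refl=0.045918·0.142857=0.0066; V=0.551020+0.045918+0.006560=0.6035
k=5 load: inc=0.006560, refl=0.006560·-0.500000=-0.0033; V=0.596939+0.006560+-0.003280=0.6002

0 0 source 1.2857
1 4 load 0.6429
2 8 source 0.5510
3 12 load 0.5969
4 16 source 0.6035
5 20 load 0.6002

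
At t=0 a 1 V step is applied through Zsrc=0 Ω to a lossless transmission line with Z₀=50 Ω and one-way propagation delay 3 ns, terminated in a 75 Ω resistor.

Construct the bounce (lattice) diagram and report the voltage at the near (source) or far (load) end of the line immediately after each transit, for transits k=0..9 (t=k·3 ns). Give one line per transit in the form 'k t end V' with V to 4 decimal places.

0 0 source 1.0000
1 3 load 1.2000
2 6 source 1.0000
3 9 load 0.9600
4 12 source 1.0000
5 15 load 1.0080
6 18 source 1.0000
7 21 load 0.9984
8 24 source 1.0000
9 27 load 1.0003

Γ_L=0.200000, Γ_S=-1.000000; launch V₁=1·50/50=1.000000
k=0 src: V=1.0000
k=1 load: inc=1.000000, refl=1.000000·0.200000=0.2000; V=0.000000+1.000000+0.200000=1.2000
k=2 src: inc=0.200000, refl=0.200000·-1.000000=-0.2000; V=1.000000+0.200000+-0.200000=1.0000
k=3 load: inc=-0.200000, refl=-0.200000·0.200000=-0.0400; V=1.200000+-0.200000+-0.040000=0.9600
k=4 src: inc=-0.040000, refl=-0.040000·-1.000000=0.0400; V=1.000000+-0.040000+0.040000=1.0000
k=5 load: inc=0.040000, refl=0.040000·0.200000=0.0080; V=0.960000+0.040000+0.008000=1.0080
k=6 src: inc=0.008000, refl=0.008000·-1.000000=-0.0080; V=1.000000+0.008000+-0.008000=1.0000
k=7 load: inc=-0.008000, refl=-0.008000·0.200000=-0.0016; V=1.008000+-0.008000+-0.001600=0.9984
k=8 src: inc=-0.001600, refl=-0.001600·-1.000000=0.0016; V=1.000000+-0.001600+0.001600=1.0000
k=9 load: inc=0.001600, refl=0.001600·0.200000=0.0003; V=0.998400+0.001600+0.000320=1.0003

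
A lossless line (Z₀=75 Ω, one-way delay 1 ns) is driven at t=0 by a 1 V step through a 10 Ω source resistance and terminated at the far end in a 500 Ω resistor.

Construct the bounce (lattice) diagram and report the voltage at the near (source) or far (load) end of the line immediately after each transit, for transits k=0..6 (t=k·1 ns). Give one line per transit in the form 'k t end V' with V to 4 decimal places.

Γ_L=0.739130, Γ_S=-0.764706; launch V₁=1·75/85=0.882353
k=0 src: V=0.8824
k=1 load: inc=0.882353, refl=0.882353·0.739130=0.6522; V=0.000000+0.882353+0.652174=1.5345
k=2 src: inc=0.652174, refl=0.652174·-0.764706=-0.4987; V=0.882353+0.652174+-0.498721=1.0358
k=3 load: inc=-0.498721, refl=-0.498721·0.739130=-0.3686; V=1.534527+-0.498721+-0.368620=0.6672
k=4 src: inc=-0.368620, refl=-0.368620·-0.764706=0.2819; V=1.035806+-0.368620+0.281886=0.9491
k=5 load: inc=0.281886, refl=0.281886·0.739130=0.2084; V=0.667186+0.281886+0.208350=1.1574
k=6 src: inc=0.208350, refl=0.208350·-0.764706=-0.1593; V=0.949072+0.208350+-0.159327=0.9981

0 0 source 0.8824
1 1 load 1.5345
2 2 source 1.0358
3 3 load 0.6672
4 4 source 0.9491
5 5 load 1.1574
6 6 source 0.9981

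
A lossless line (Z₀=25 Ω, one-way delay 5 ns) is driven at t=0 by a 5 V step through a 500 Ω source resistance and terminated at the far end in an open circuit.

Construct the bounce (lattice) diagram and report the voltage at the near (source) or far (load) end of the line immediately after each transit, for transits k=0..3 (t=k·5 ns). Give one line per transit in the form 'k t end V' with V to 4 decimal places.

Γ_L=1.000000, Γ_S=0.904762; launch V₁=5·25/525=0.238095
k=0 src: V=0.2381
k=1 load: inc=0.238095, refl=0.238095·1.000000=0.2381; V=0.000000+0.238095+0.238095=0.4762
k=2 src: inc=0.238095, refl=0.238095·0.904762=0.2154; V=0.238095+0.238095+0.215420=0.6916
k=3 load: inc=0.215420, refl=0.215420·1.000000=0.2154; V=0.476190+0.215420+0.215420=0.9070

0 0 source 0.2381
1 5 load 0.4762
2 10 source 0.6916
3 15 load 0.9070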